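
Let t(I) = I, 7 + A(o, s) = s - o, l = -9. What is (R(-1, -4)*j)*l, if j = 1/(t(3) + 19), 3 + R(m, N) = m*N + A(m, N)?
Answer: 81/22 ≈ 3.6818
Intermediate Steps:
A(o, s) = -7 + s - o (A(o, s) = -7 + (s - o) = -7 + s - o)
R(m, N) = -10 + N - m + N*m (R(m, N) = -3 + (m*N + (-7 + N - m)) = -3 + (N*m + (-7 + N - m)) = -3 + (-7 + N - m + N*m) = -10 + N - m + N*m)
j = 1/22 (j = 1/(3 + 19) = 1/22 ≈ 0.045455)
(R(-1, -4)*j)*l = ((-10 - 4 - 1*(-1) - 4*(-1))*(1/22))*(-9) = ((-10 - 4 + 1 + 4)*(1/22))*(-9) = -9*1/22*(-9) = -9/22*(-9) = 81/22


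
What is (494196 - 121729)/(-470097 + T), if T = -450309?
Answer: -372467/920406 ≈ -0.40468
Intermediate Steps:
(494196 - 121729)/(-470097 + T) = (494196 - 121729)/(-470097 - 450309) = 372467/(-920406) = 372467*(-1/920406) = -372467/920406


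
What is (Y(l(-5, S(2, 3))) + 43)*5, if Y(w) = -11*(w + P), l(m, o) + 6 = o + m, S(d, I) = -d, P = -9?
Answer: 1425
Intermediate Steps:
l(m, o) = -6 + m + o (l(m, o) = -6 + (o + m) = -6 + (m + o) = -6 + m + o)
Y(w) = 99 - 11*w (Y(w) = -11*(w - 9) = -11*(-9 + w) = 99 - 11*w)
(Y(l(-5, S(2, 3))) + 43)*5 = ((99 - 11*(-6 - 5 - 1*2)) + 43)*5 = ((99 - 11*(-6 - 5 - 2)) + 43)*5 = ((99 - 11*(-13)) + 43)*5 = ((99 + 143) + 43)*5 = (242 + 43)*5 = 285*5 = 1425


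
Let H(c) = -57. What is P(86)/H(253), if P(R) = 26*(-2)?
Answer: 52/57 ≈ 0.91228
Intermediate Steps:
P(R) = -52
P(86)/H(253) = -52/(-57) = -52*(-1/57) = 52/57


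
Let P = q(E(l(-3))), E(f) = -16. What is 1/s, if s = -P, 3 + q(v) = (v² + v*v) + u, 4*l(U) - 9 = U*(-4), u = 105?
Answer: -1/614 ≈ -0.0016287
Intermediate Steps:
l(U) = 9/4 - U (l(U) = 9/4 + (U*(-4))/4 = 9/4 + (-4*U)/4 = 9/4 - U)
q(v) = 102 + 2*v² (q(v) = -3 + ((v² + v*v) + 105) = -3 + ((v² + v²) + 105) = -3 + (2*v² + 105) = -3 + (105 + 2*v²) = 102 + 2*v²)
P = 614 (P = 102 + 2*(-16)² = 102 + 2*256 = 102 + 512 = 614)
s = -614 (s = -1*614 = -614)
1/s = 1/(-614) = -1/614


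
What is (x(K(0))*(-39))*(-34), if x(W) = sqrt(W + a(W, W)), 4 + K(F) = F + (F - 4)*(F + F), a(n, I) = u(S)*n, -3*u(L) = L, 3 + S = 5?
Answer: 884*I*sqrt(3) ≈ 1531.1*I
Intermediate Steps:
S = 2 (S = -3 + 5 = 2)
u(L) = -L/3
a(n, I) = -2*n/3 (a(n, I) = (-1/3*2)*n = -2*n/3)
K(F) = -4 + F + 2*F*(-4 + F) (K(F) = -4 + (F + (F - 4)*(F + F)) = -4 + (F + (-4 + F)*(2*F)) = -4 + (F + 2*F*(-4 + F)) = -4 + F + 2*F*(-4 + F))
x(W) = sqrt(3)*sqrt(W)/3 (x(W) = sqrt(W - 2*W/3) = sqrt(W/3) = sqrt(3)*sqrt(W)/3)
(x(K(0))*(-39))*(-34) = ((sqrt(3)*sqrt(-4 - 7*0 + 2*0**2)/3)*(-39))*(-34) = ((sqrt(3)*sqrt(-4 + 0 + 2*0)/3)*(-39))*(-34) = ((sqrt(3)*sqrt(-4 + 0 + 0)/3)*(-39))*(-34) = ((sqrt(3)*sqrt(-4)/3)*(-39))*(-34) = ((sqrt(3)*(2*I)/3)*(-39))*(-34) = ((2*I*sqrt(3)/3)*(-39))*(-34) = -26*I*sqrt(3)*(-34) = 884*I*sqrt(3)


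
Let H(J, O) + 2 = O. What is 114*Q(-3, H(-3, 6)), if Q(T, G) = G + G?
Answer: 912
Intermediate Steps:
H(J, O) = -2 + O
Q(T, G) = 2*G
114*Q(-3, H(-3, 6)) = 114*(2*(-2 + 6)) = 114*(2*4) = 114*8 = 912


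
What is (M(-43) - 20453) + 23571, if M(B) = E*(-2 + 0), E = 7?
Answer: 3104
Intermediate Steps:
M(B) = -14 (M(B) = 7*(-2 + 0) = 7*(-2) = -14)
(M(-43) - 20453) + 23571 = (-14 - 20453) + 23571 = -20467 + 23571 = 3104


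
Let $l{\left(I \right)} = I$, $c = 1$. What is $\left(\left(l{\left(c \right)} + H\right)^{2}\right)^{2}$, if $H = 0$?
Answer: $1$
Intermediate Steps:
$\left(\left(l{\left(c \right)} + H\right)^{2}\right)^{2} = \left(\left(1 + 0\right)^{2}\right)^{2} = \left(1^{2}\right)^{2} = 1^{2} = 1$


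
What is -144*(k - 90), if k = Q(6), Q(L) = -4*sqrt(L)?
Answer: 12960 + 576*sqrt(6) ≈ 14371.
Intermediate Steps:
k = -4*sqrt(6) ≈ -9.7980
-144*(k - 90) = -144*(-4*sqrt(6) - 90) = -144*(-90 - 4*sqrt(6)) = 12960 + 576*sqrt(6)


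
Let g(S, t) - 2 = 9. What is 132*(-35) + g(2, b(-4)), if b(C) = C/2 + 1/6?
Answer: -4609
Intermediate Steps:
b(C) = 1/6 + C/2 (b(C) = C*(1/2) + 1*(1/6) = C/2 + 1/6 = 1/6 + C/2)
g(S, t) = 11 (g(S, t) = 2 + 9 = 11)
132*(-35) + g(2, b(-4)) = 132*(-35) + 11 = -4620 + 11 = -4609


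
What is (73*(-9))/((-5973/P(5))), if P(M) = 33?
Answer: 657/181 ≈ 3.6298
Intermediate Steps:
(73*(-9))/((-5973/P(5))) = (73*(-9))/((-5973/33)) = -657/((-5973*1/33)) = -657/(-181) = -657*(-1/181) = 657/181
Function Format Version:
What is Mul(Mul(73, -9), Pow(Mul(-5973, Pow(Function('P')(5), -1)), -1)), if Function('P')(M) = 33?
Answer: Rational(657, 181) ≈ 3.6298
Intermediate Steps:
Mul(Mul(73, -9), Pow(Mul(-5973, Pow(Function('P')(5), -1)), -1)) = Mul(Mul(73, -9), Pow(Mul(-5973, Pow(33, -1)), -1)) = Mul(-657, Pow(Mul(-5973, Rational(1, 33)), -1)) = Mul(-657, Pow(-181, -1)) = Mul(-657, Rational(-1, 181)) = Rational(657, 181)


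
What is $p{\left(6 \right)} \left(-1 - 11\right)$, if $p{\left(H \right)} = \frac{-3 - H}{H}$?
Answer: $18$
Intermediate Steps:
$p{\left(H \right)} = \frac{-3 - H}{H}$
$p{\left(6 \right)} \left(-1 - 11\right) = \frac{-3 - 6}{6} \left(-1 - 11\right) = \frac{-3 - 6}{6} \left(-12\right) = \frac{1}{6} \left(-9\right) \left(-12\right) = \left(- \frac{3}{2}\right) \left(-12\right) = 18$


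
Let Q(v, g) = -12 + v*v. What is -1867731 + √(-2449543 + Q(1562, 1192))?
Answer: -1867731 + 3*I*√1079 ≈ -1.8677e+6 + 98.544*I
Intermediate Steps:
Q(v, g) = -12 + v²
-1867731 + √(-2449543 + Q(1562, 1192)) = -1867731 + √(-2449543 + (-12 + 1562²)) = -1867731 + √(-2449543 + (-12 + 2439844)) = -1867731 + √(-2449543 + 2439832) = -1867731 + √(-9711) = -1867731 + 3*I*√1079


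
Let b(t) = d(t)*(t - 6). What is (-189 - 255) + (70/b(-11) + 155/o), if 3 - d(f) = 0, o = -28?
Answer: -643897/1428 ≈ -450.91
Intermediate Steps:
d(f) = 3 (d(f) = 3 - 1*0 = 3 + 0 = 3)
b(t) = -18 + 3*t (b(t) = 3*(t - 6) = 3*(-6 + t) = -18 + 3*t)
(-189 - 255) + (70/b(-11) + 155/o) = (-189 - 255) + (70/(-18 + 3*(-11)) + 155/(-28)) = -444 + (70/(-18 - 33) + 155*(-1/28)) = -444 + (70/(-51) - 155/28) = -444 + (70*(-1/51) - 155/28) = -444 + (-70/51 - 155/28) = -444 - 9865/1428 = -643897/1428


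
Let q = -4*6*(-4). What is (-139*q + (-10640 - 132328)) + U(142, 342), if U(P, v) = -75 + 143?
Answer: -156244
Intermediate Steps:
U(P, v) = 68
q = 96 (q = -24*(-4) = 96)
(-139*q + (-10640 - 132328)) + U(142, 342) = (-139*96 + (-10640 - 132328)) + 68 = (-13344 - 142968) + 68 = -156312 + 68 = -156244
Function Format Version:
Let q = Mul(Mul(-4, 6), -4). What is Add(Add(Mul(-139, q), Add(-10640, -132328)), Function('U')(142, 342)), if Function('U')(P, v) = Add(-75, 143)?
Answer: -156244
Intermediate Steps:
Function('U')(P, v) = 68
q = 96 (q = Mul(-24, -4) = 96)
Add(Add(Mul(-139, q), Add(-10640, -132328)), Function('U')(142, 342)) = Add(Add(Mul(-139, 96), Add(-10640, -132328)), 68) = Add(Add(-13344, -142968), 68) = Add(-156312, 68) = -156244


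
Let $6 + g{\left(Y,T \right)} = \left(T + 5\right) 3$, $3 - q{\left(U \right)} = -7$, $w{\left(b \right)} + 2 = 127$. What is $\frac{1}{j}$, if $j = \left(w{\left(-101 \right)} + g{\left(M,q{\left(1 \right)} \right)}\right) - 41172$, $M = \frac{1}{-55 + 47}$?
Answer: $- \frac{1}{41008} \approx -2.4385 \cdot 10^{-5}$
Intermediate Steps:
$w{\left(b \right)} = 125$ ($w{\left(b \right)} = -2 + 127 = 125$)
$q{\left(U \right)} = 10$ ($q{\left(U \right)} = 3 - -7 = 3 + 7 = 10$)
$M = - \frac{1}{8}$ ($M = \frac{1}{-8} = - \frac{1}{8} \approx -0.125$)
$g{\left(Y,T \right)} = 9 + 3 T$ ($g{\left(Y,T \right)} = -6 + \left(T + 5\right) 3 = -6 + \left(5 + T\right) 3 = -6 + \left(15 + 3 T\right) = 9 + 3 T$)
$j = -41008$ ($j = \left(125 + \left(9 + 3 \cdot 10\right)\right) - 41172 = \left(125 + \left(9 + 30\right)\right) - 41172 = \left(125 + 39\right) - 41172 = 164 - 41172 = -41008$)
$\frac{1}{j} = \frac{1}{-41008} = - \frac{1}{41008}$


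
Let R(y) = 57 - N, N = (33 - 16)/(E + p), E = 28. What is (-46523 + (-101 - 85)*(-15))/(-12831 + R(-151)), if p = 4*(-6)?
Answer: 174932/51113 ≈ 3.4225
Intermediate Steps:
p = -24
N = 17/4 (N = (33 - 16)/(28 - 24) = 17/4 ≈ 4.2500)
R(y) = 211/4 (R(y) = 57 - 1*17/4 = 57 - 17/4 = 211/4)
(-46523 + (-101 - 85)*(-15))/(-12831 + R(-151)) = (-46523 + (-101 - 85)*(-15))/(-12831 + 211/4) = (-46523 - 186*(-15))/(-51113/4) = (-46523 + 2790)*(-4/51113) = -43733*(-4/51113) = 174932/51113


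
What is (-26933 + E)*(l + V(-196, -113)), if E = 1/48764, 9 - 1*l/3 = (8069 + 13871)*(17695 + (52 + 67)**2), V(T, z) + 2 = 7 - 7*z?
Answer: 2753803854829169667/48764 ≈ 5.6472e+13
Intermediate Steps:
V(T, z) = 5 - 7*z (V(T, z) = -2 + (7 - 7*z) = 5 - 7*z)
l = -2096761893 (l = 27 - 3*(8069 + 13871)*(17695 + (52 + 67)**2) = 27 - 65820*(17695 + 119**2) = 27 - 65820*(17695 + 14161) = 27 - 65820*31856 = 27 - 3*698920640 = 27 - 2096761920 = -2096761893)
E = 1/48764 ≈ 2.0507e-5
(-26933 + E)*(l + V(-196, -113)) = (-26933 + 1/48764)*(-2096761893 + (5 - 7*(-113))) = -1313360811*(-2096761893 + (5 + 791))/48764 = -1313360811*(-2096761893 + 796)/48764 = -1313360811/48764*(-2096761097) = 2753803854829169667/48764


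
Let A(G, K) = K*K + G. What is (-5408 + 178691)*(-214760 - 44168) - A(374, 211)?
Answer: -44867865519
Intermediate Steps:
A(G, K) = G + K² (A(G, K) = K² + G = G + K²)
(-5408 + 178691)*(-214760 - 44168) - A(374, 211) = (-5408 + 178691)*(-214760 - 44168) - (374 + 211²) = 173283*(-258928) - (374 + 44521) = -44867820624 - 1*44895 = -44867820624 - 44895 = -44867865519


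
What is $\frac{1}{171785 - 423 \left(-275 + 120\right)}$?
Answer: $\frac{1}{237350} \approx 4.2132 \cdot 10^{-6}$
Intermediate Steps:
$\frac{1}{171785 - 423 \left(-275 + 120\right)} = \frac{1}{171785 - -65565} = \frac{1}{171785 + 65565} = \frac{1}{237350}$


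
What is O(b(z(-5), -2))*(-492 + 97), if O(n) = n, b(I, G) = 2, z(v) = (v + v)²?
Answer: -790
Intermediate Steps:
z(v) = 4*v² (z(v) = (2*v)² = 4*v²)
O(b(z(-5), -2))*(-492 + 97) = 2*(-492 + 97) = 2*(-395) = -790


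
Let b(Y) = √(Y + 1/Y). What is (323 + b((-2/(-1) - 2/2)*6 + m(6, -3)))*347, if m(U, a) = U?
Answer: 112081 + 347*√435/6 ≈ 1.1329e+5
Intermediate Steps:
(323 + b((-2/(-1) - 2/2)*6 + m(6, -3)))*347 = (323 + √(((-2/(-1) - 2/2)*6 + 6) + 1/((-2/(-1) - 2/2)*6 + 6)))*347 = (323 + √(((-2*(-1) - 2*½)*6 + 6) + 1/((-2*(-1) - 2*½)*6 + 6)))*347 = (323 + √(((2 - 1)*6 + 6) + 1/((2 - 1)*6 + 6)))*347 = (323 + √((1*6 + 6) + 1/(1*6 + 6)))*347 = (323 + √((6 + 6) + 1/(6 + 6)))*347 = (323 + √(12 + 1/12))*347 = (323 + √(145/12))*347 = (323 + √435/6)*347 = 112081 + 347*√435/6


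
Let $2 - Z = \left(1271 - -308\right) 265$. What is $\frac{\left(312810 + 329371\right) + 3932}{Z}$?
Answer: $- \frac{646113}{418433} \approx -1.5441$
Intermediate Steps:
$Z = -418433$ ($Z = 2 - \left(1271 - -308\right) 265 = 2 - \left(1271 + 308\right) 265 = 2 - 1579 \cdot 265 = 2 - 418435 = -418433$)
$\frac{\left(312810 + 329371\right) + 3932}{Z} = \frac{\left(312810 + 329371\right) + 3932}{-418433} = \left(642181 + 3932\right) \left(- \frac{1}{418433}\right) = 646113 \left(- \frac{1}{418433}\right) = - \frac{646113}{418433}$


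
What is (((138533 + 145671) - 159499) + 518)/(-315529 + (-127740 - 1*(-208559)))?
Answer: -17889/33530 ≈ -0.53352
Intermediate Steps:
(((138533 + 145671) - 159499) + 518)/(-315529 + (-127740 - 1*(-208559))) = ((284204 - 159499) + 518)/(-315529 + (-127740 + 208559)) = (124705 + 518)/(-315529 + 80819) = 125223/(-234710) = 125223*(-1/234710) = -17889/33530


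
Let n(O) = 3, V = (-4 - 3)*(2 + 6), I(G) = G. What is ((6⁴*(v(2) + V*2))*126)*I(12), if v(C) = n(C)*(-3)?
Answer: -237105792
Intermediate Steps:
V = -56 (V = -7*8 = -56)
v(C) = -9 (v(C) = 3*(-3) = -9)
((6⁴*(v(2) + V*2))*126)*I(12) = ((6⁴*(-9 - 56*2))*126)*12 = ((1296*(-9 - 112))*126)*12 = ((1296*(-121))*126)*12 = -156816*126*12 = -19758816*12 = -237105792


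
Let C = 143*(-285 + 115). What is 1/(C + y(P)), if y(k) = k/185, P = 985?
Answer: -37/899273 ≈ -4.1144e-5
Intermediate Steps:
y(k) = k/185 (y(k) = k*(1/185) = k/185)
C = -24310 (C = 143*(-170) = -24310)
1/(C + y(P)) = 1/(-24310 + (1/185)*985) = 1/(-24310 + 197/37) = 1/(-899273/37) = -37/899273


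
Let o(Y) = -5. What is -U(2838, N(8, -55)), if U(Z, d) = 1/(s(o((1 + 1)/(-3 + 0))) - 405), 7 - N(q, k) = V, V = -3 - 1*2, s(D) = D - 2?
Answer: 1/412 ≈ 0.0024272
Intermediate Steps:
s(D) = -2 + D
V = -5 (V = -3 - 2 = -5)
N(q, k) = 12 (N(q, k) = 7 - 1*(-5) = 7 + 5 = 12)
U(Z, d) = -1/412 (U(Z, d) = 1/((-2 - 5) - 405) = 1/(-7 - 405) = 1/(-412) = -1/412)
-U(2838, N(8, -55)) = -1*(-1/412) = 1/412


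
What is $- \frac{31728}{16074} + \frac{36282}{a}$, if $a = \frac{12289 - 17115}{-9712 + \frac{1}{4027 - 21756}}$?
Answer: $\frac{23179705319435}{317473203} \approx 73013.0$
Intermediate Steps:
$a = \frac{85560154}{172184049}$ ($a = - \frac{4826}{-9712 + \frac{1}{-17729}} = - \frac{4826}{-9712 - \frac{1}{17729}} = - \frac{4826}{- \frac{172184049}{17729}} = \left(-4826\right) \left(- \frac{17729}{172184049}\right) = \frac{85560154}{172184049} \approx 0.49691$)
$- \frac{31728}{16074} + \frac{36282}{a} = - \frac{31728}{16074} + \frac{36282}{\frac{85560154}{172184049}} = \left(-31728\right) \frac{1}{16074} + 36282 \cdot \frac{172184049}{85560154} = - \frac{5288}{2679} + \frac{3123590832909}{42780077} = \frac{23179705319435}{317473203}$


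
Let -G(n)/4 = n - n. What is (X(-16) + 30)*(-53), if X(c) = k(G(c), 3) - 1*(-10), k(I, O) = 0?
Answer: -2120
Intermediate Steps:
G(n) = 0 (G(n) = -4*(n - n) = -4*0 = 0)
X(c) = 10 (X(c) = 0 - 1*(-10) = 0 + 10 = 10)
(X(-16) + 30)*(-53) = (10 + 30)*(-53) = 40*(-53) = -2120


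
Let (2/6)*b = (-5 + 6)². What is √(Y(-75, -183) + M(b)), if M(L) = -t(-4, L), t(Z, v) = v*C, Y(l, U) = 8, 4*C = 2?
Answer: √26/2 ≈ 2.5495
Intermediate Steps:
C = ½ (C = (¼)*2 = ½ ≈ 0.50000)
t(Z, v) = v/2 (t(Z, v) = v*(½) = v/2)
b = 3 (b = 3*(-5 + 6)² = 3*1² = 3*1 = 3)
M(L) = -L/2
√(Y(-75, -183) + M(b)) = √(8 - ½*3) = √(8 - 3/2) = √(13/2) = √26/2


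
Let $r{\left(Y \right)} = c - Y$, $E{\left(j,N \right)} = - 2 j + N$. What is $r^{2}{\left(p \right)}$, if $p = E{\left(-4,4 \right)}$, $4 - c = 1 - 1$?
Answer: $64$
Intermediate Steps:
$c = 4$ ($c = 4 - \left(1 - 1\right) = 4 - 0 = 4 + 0 = 4$)
$E{\left(j,N \right)} = N - 2 j$
$p = 12$ ($p = 4 - -8 = 4 + 8 = 12$)
$r{\left(Y \right)} = 4 - Y$
$r^{2}{\left(p \right)} = \left(4 - 12\right)^{2} = \left(-8\right)^{2} = 64$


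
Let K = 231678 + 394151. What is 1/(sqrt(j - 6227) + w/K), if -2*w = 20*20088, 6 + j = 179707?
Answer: 62858264760/33971561274085417 + 391661937241*sqrt(173474)/67943122548170834 ≈ 0.0024028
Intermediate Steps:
j = 179701 (j = -6 + 179707 = 179701)
w = -200880 (w = -10*20088 = -1/2*401760 = -200880)
K = 625829
1/(sqrt(j - 6227) + w/K) = 1/(sqrt(179701 - 6227) - 200880/625829) = 1/(sqrt(173474) - 200880*1/625829) = 1/(sqrt(173474) - 200880/625829) = 1/(-200880/625829 + sqrt(173474))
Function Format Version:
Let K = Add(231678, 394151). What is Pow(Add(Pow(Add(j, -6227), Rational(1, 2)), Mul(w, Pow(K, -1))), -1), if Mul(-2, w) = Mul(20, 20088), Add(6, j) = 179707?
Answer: Add(Rational(62858264760, 33971561274085417), Mul(Rational(391661937241, 67943122548170834), Pow(173474, Rational(1, 2)))) ≈ 0.0024028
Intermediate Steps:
j = 179701 (j = Add(-6, 179707) = 179701)
w = -200880 (w = Mul(Rational(-1, 2), Mul(20, 20088)) = Mul(Rational(-1, 2), 401760) = -200880)
K = 625829
Pow(Add(Pow(Add(j, -6227), Rational(1, 2)), Mul(w, Pow(K, -1))), -1) = Pow(Add(Pow(Add(179701, -6227), Rational(1, 2)), Mul(-200880, Pow(625829, -1))), -1) = Pow(Add(Pow(173474, Rational(1, 2)), Mul(-200880, Rational(1, 625829))), -1) = Pow(Add(Pow(173474, Rational(1, 2)), Rational(-200880, 625829)), -1) = Pow(Add(Rational(-200880, 625829), Pow(173474, Rational(1, 2))), -1)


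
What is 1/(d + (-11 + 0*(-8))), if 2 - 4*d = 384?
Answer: -2/213 ≈ -0.0093897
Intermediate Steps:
d = -191/2 (d = 1/2 - 1/4*384 = 1/2 - 96 = -191/2 ≈ -95.500)
1/(d + (-11 + 0*(-8))) = 1/(-191/2 + (-11 + 0*(-8))) = 1/(-191/2 + (-11 + 0)) = 1/(-191/2 - 11) = 1/(-213/2) = -2/213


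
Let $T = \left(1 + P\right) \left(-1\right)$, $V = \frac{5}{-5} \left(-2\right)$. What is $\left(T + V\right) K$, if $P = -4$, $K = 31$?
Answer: $155$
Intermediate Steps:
$V = 2$ ($V = 5 \left(- \frac{1}{5}\right) \left(-2\right) = \left(-1\right) \left(-2\right) = 2$)
$T = 3$ ($T = \left(1 - 4\right) \left(-1\right) = \left(-3\right) \left(-1\right) = 3$)
$\left(T + V\right) K = \left(3 + 2\right) 31 = 5 \cdot 31 = 155$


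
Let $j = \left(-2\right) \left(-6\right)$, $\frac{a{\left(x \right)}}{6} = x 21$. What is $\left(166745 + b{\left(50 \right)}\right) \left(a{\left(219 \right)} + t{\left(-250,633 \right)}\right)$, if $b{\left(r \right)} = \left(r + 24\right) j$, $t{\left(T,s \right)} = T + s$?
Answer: $4689868441$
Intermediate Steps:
$a{\left(x \right)} = 126 x$ ($a{\left(x \right)} = 6 x 21 = 6 \cdot 21 x = 126 x$)
$j = 12$
$b{\left(r \right)} = 288 + 12 r$ ($b{\left(r \right)} = \left(r + 24\right) 12 = \left(24 + r\right) 12 = 288 + 12 r$)
$\left(166745 + b{\left(50 \right)}\right) \left(a{\left(219 \right)} + t{\left(-250,633 \right)}\right) = \left(166745 + \left(288 + 12 \cdot 50\right)\right) \left(126 \cdot 219 + \left(-250 + 633\right)\right) = \left(166745 + \left(288 + 600\right)\right) \left(27594 + 383\right) = \left(166745 + 888\right) 27977 = 167633 \cdot 27977 = 4689868441$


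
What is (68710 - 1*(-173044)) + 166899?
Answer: 408653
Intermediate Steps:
(68710 - 1*(-173044)) + 166899 = (68710 + 173044) + 166899 = 241754 + 166899 = 408653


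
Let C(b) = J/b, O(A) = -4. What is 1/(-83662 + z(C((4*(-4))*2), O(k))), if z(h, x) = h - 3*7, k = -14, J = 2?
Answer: -16/1338929 ≈ -1.1950e-5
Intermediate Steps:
C(b) = 2/b
z(h, x) = -21 + h (z(h, x) = h - 21 = -21 + h)
1/(-83662 + z(C((4*(-4))*2), O(k))) = 1/(-83662 + (-21 + 2/(((4*(-4))*2)))) = 1/(-83662 + (-21 + 2/((-16*2)))) = 1/(-83662 + (-21 + 2/(-32))) = 1/(-83662 + (-21 + 2*(-1/32))) = 1/(-83662 + (-21 - 1/16)) = 1/(-83662 - 337/16) = 1/(-1338929/16) = -16/1338929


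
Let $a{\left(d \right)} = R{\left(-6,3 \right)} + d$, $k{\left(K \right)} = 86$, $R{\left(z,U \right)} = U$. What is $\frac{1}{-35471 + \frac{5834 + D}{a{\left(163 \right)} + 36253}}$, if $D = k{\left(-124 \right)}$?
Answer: $- \frac{36419}{1291812429} \approx -2.8192 \cdot 10^{-5}$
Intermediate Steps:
$D = 86$
$a{\left(d \right)} = 3 + d$
$\frac{1}{-35471 + \frac{5834 + D}{a{\left(163 \right)} + 36253}} = \frac{1}{-35471 + \frac{5834 + 86}{\left(3 + 163\right) + 36253}} = \frac{1}{-35471 + \frac{5920}{166 + 36253}} = \frac{1}{-35471 + \frac{5920}{36419}} = \frac{1}{- \frac{1291812429}{36419}} = - \frac{36419}{1291812429}$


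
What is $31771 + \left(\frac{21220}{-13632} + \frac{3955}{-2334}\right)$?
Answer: $\frac{14038295289}{441904} \approx 31768.0$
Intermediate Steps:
$31771 + \left(\frac{21220}{-13632} + \frac{3955}{-2334}\right) = 31771 + \left(21220 \left(- \frac{1}{13632}\right) + 3955 \left(- \frac{1}{2334}\right)\right) = 31771 - \frac{1436695}{441904} = \frac{14038295289}{441904}$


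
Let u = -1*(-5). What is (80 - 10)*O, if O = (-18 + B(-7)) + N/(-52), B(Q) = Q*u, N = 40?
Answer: -48930/13 ≈ -3763.8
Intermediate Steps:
u = 5
B(Q) = 5*Q (B(Q) = Q*5 = 5*Q)
O = -699/13 (O = (-18 + 5*(-7)) + 40/(-52) = (-18 - 35) + 40*(-1/52) = -53 - 10/13 = -699/13 ≈ -53.769)
(80 - 10)*O = (80 - 10)*(-699/13) = 70*(-699/13) = -48930/13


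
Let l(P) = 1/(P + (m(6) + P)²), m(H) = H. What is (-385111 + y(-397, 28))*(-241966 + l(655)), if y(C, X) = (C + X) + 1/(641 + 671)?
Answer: 53548033148664275985/574099712 ≈ 9.3273e+10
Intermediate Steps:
y(C, X) = 1/1312 + C + X (y(C, X) = (C + X) + 1/1312 = 1/1312 + C + X)
l(P) = 1/(P + (6 + P)²)
(-385111 + y(-397, 28))*(-241966 + l(655)) = (-385111 + (1/1312 - 397 + 28))*(-241966 + 1/(655 + (6 + 655)²)) = (-385111 - 484127/1312)*(-241966 + 1/(655 + 661²)) = -505749759*(-241966 + 1/(655 + 436921))/1312 = -505749759*(-241966 + 1/437576)/1312 = -505749759/1312*(-105878514415/437576) = 53548033148664275985/574099712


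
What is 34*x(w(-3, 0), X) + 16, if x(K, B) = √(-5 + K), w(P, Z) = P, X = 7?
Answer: 16 + 68*I*√2 ≈ 16.0 + 96.167*I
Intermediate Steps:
34*x(w(-3, 0), X) + 16 = 34*√(-5 - 3) + 16 = 34*√(-8) + 16 = 34*(2*I*√2) + 16 = 68*I*√2 + 16 = 16 + 68*I*√2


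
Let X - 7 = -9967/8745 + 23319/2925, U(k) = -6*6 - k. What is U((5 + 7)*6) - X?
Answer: -69252679/568425 ≈ -121.83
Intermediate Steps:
U(k) = -36 - k
X = 7862779/568425 (X = 7 + (-9967/8745 + 23319/2925) = 7 + (-9967*1/8745 + 23319*(1/2925)) = 7 + (-9967/8745 + 2591/325) = 7 + 3883804/568425 = 7862779/568425 ≈ 13.833)
U((5 + 7)*6) - X = (-36 - (5 + 7)*6) - 1*7862779/568425 = (-36 - 12*6) - 7862779/568425 = (-36 - 1*72) - 7862779/568425 = (-36 - 72) - 7862779/568425 = -108 - 7862779/568425 = -69252679/568425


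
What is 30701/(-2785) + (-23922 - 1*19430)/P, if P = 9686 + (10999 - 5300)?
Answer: -118614041/8569445 ≈ -13.842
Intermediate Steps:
P = 15385 (P = 9686 + 5699 = 15385)
30701/(-2785) + (-23922 - 1*19430)/P = 30701/(-2785) + (-23922 - 1*19430)/15385 = 30701*(-1/2785) + (-23922 - 19430)*(1/15385) = -30701/2785 - 43352*1/15385 = -30701/2785 - 43352/15385 = -118614041/8569445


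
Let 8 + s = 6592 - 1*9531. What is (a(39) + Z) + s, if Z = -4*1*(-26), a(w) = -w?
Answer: -2882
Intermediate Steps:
Z = 104 (Z = -4*(-26) = 104)
s = -2947 (s = -8 + (6592 - 1*9531) = -8 + (6592 - 9531) = -8 - 2939 = -2947)
(a(39) + Z) + s = (-1*39 + 104) - 2947 = (-39 + 104) - 2947 = 65 - 2947 = -2882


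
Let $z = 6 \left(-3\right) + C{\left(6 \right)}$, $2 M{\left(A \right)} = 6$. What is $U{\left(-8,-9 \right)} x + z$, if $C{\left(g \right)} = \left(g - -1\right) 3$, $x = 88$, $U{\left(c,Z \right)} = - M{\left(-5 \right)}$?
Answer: $-261$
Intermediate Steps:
$M{\left(A \right)} = 3$ ($M{\left(A \right)} = \frac{1}{2} \cdot 6 = 3$)
$U{\left(c,Z \right)} = -3$ ($U{\left(c,Z \right)} = \left(-1\right) 3 = -3$)
$C{\left(g \right)} = 3 + 3 g$ ($C{\left(g \right)} = \left(g + 1\right) 3 = \left(1 + g\right) 3 = 3 + 3 g$)
$z = 3$ ($z = 6 \left(-3\right) + \left(3 + 3 \cdot 6\right) = -18 + \left(3 + 18\right) = -18 + 21 = 3$)
$U{\left(-8,-9 \right)} x + z = \left(-3\right) 88 + 3 = -264 + 3 = -261$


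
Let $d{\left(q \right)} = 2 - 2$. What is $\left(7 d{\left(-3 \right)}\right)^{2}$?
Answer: $0$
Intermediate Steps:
$d{\left(q \right)} = 0$ ($d{\left(q \right)} = 2 - 2 = 0$)
$\left(7 d{\left(-3 \right)}\right)^{2} = \left(7 \cdot 0\right)^{2} = 0^{2} = 0$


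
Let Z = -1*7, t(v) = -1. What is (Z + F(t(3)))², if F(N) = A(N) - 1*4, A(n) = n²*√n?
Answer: (11 - I)² ≈ 120.0 - 22.0*I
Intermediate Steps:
Z = -7
A(n) = n^(5/2)
F(N) = -4 + N^(5/2) (F(N) = N^(5/2) - 1*4 = N^(5/2) - 4 = -4 + N^(5/2))
(Z + F(t(3)))² = (-7 + (-4 + (-1)^(5/2)))² = (-7 + (-4 + I))² = (-11 + I)²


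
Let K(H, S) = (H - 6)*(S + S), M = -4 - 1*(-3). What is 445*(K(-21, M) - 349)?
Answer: -131275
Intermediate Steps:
M = -1 (M = -4 + 3 = -1)
K(H, S) = 2*S*(-6 + H) (K(H, S) = (-6 + H)*(2*S) = 2*S*(-6 + H))
445*(K(-21, M) - 349) = 445*(2*(-1)*(-6 - 21) - 349) = 445*(2*(-1)*(-27) - 349) = 445*(54 - 349) = 445*(-295) = -131275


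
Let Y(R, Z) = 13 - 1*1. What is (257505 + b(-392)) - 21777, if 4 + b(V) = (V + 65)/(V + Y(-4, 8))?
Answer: 89575447/380 ≈ 2.3572e+5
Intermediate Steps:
Y(R, Z) = 12 (Y(R, Z) = 13 - 1 = 12)
b(V) = -4 + (65 + V)/(12 + V) (b(V) = -4 + (V + 65)/(V + 12) = -4 + (65 + V)/(12 + V))
(257505 + b(-392)) - 21777 = (257505 + (17 - 3*(-392))/(12 - 392)) - 21777 = (257505 + (17 + 1176)/(-380)) - 21777 = (257505 - 1/380*1193) - 21777 = (257505 - 1193/380) - 21777 = 97850707/380 - 21777 = 89575447/380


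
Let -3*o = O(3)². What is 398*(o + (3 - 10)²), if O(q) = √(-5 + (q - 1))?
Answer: 19900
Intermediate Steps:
O(q) = √(-6 + q) (O(q) = √(-5 + (-1 + q)) = √(-6 + q))
o = 1 (o = -(√(-6 + 3))²/3 = -(√(-3))²/3 = -(I*√3)²/3 = -⅓*(-3) = 1)
398*(o + (3 - 10)²) = 398*(1 + (3 - 10)²) = 398*(1 + (-7)²) = 398*(1 + 49) = 398*50 = 19900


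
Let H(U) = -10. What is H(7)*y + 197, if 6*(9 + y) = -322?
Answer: 2471/3 ≈ 823.67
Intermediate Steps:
y = -188/3 (y = -9 + (⅙)*(-322) = -9 - 161/3 = -188/3 ≈ -62.667)
H(7)*y + 197 = -10*(-188/3) + 197 = 1880/3 + 197 = 2471/3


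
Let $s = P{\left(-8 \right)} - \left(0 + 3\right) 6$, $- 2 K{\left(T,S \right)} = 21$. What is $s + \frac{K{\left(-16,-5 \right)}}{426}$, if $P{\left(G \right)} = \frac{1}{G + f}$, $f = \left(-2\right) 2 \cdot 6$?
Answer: $- \frac{41023}{2272} \approx -18.056$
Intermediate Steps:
$K{\left(T,S \right)} = - \frac{21}{2}$ ($K{\left(T,S \right)} = \left(- \frac{1}{2}\right) 21 = - \frac{21}{2}$)
$f = -24$ ($f = \left(-4\right) 6 = -24$)
$P{\left(G \right)} = \frac{1}{-24 + G}$ ($P{\left(G \right)} = \frac{1}{G - 24} = \frac{1}{-24 + G}$)
$s = - \frac{577}{32}$ ($s = \frac{1}{-24 - 8} - \left(0 + 3\right) 6 = \frac{1}{-32} - 3 \cdot 6 = - \frac{1}{32} - 18 = - \frac{577}{32} \approx -18.031$)
$s + \frac{K{\left(-16,-5 \right)}}{426} = - \frac{577}{32} - \frac{21}{2 \cdot 426} = - \frac{577}{32} - \frac{7}{284} = - \frac{41023}{2272}$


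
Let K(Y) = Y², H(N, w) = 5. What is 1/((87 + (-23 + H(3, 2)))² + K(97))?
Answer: 1/14170 ≈ 7.0572e-5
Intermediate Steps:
1/((87 + (-23 + H(3, 2)))² + K(97)) = 1/((87 + (-23 + 5))² + 97²) = 1/((87 - 18)² + 9409) = 1/(69² + 9409) = 1/(4761 + 9409) = 1/14170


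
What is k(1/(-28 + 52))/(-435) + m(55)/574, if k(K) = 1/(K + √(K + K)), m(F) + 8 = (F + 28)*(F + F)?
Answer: 31085511/1955905 - 32*√3/6815 ≈ 15.885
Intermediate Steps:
m(F) = -8 + 2*F*(28 + F) (m(F) = -8 + (F + 28)*(F + F) = -8 + (28 + F)*(2*F) = -8 + 2*F*(28 + F))
k(K) = 1/(K + √2*√K) (k(K) = 1/(K + √(2*K)) = 1/(K + √2*√K))
k(1/(-28 + 52))/(-435) + m(55)/574 = 1/((1/(-28 + 52) + √2*√(1/(-28 + 52)))*(-435)) + (-8 + 2*55² + 56*55)/574 = -1/435/(1/24 + √2*√(1/24)) + (-8 + 2*3025 + 3080)*(1/574) = -1/435/(1/24 + √2*√(1/24)) + (-8 + 6050 + 3080)*(1/574) = -1/435/(1/24 + √2*(√6/12)) + 9122*(1/574) = -1/435/(1/24 + √3/6) + 4561/287 = -1/(435*(1/24 + √3/6)) + 4561/287 = 4561/287 - 1/(435*(1/24 + √3/6))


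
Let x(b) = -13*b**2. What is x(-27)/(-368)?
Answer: 9477/368 ≈ 25.753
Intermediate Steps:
x(-27)/(-368) = -13*(-27)**2/(-368) = -13*729*(-1/368) = -9477*(-1/368) = 9477/368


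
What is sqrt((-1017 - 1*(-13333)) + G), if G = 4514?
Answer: 3*sqrt(1870) ≈ 129.73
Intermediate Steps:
sqrt((-1017 - 1*(-13333)) + G) = sqrt((-1017 - 1*(-13333)) + 4514) = sqrt((-1017 + 13333) + 4514) = sqrt(12316 + 4514) = sqrt(16830) = 3*sqrt(1870)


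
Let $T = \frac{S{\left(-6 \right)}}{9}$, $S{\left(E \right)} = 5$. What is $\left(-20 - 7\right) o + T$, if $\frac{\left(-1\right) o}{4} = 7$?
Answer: $\frac{6809}{9} \approx 756.56$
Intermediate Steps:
$o = -28$ ($o = \left(-4\right) 7 = -28$)
$T = \frac{5}{9} \approx 0.55556$
$\left(-20 - 7\right) o + T = \left(-20 - 7\right) \left(-28\right) + \frac{5}{9} = \left(-27\right) \left(-28\right) + \frac{5}{9} = 756 + \frac{5}{9} = \frac{6809}{9}$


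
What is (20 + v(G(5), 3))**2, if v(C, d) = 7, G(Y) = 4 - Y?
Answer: 729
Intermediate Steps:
(20 + v(G(5), 3))**2 = (20 + 7)**2 = 27**2 = 729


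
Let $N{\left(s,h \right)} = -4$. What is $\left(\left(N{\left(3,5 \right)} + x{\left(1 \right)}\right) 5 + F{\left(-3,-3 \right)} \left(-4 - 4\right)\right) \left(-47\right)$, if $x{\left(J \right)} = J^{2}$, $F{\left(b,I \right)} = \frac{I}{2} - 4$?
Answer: $-1363$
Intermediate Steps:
$F{\left(b,I \right)} = -4 + \frac{I}{2}$ ($F{\left(b,I \right)} = I \frac{1}{2} - 4 = \frac{I}{2} - 4 = -4 + \frac{I}{2}$)
$\left(\left(N{\left(3,5 \right)} + x{\left(1 \right)}\right) 5 + F{\left(-3,-3 \right)} \left(-4 - 4\right)\right) \left(-47\right) = \left(\left(-4 + 1^{2}\right) 5 + \left(-4 + \frac{1}{2} \left(-3\right)\right) \left(-4 - 4\right)\right) \left(-47\right) = \left(\left(-4 + 1\right) 5 + \left(-4 - \frac{3}{2}\right) \left(-8\right)\right) \left(-47\right) = \left(\left(-3\right) 5 - -44\right) \left(-47\right) = \left(-15 + 44\right) \left(-47\right) = 29 \left(-47\right) = -1363$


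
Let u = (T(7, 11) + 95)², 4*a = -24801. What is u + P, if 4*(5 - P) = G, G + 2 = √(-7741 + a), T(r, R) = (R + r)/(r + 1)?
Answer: 151409/16 - I*√55765/8 ≈ 9463.1 - 29.518*I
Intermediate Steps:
a = -24801/4 (a = (¼)*(-24801) = -24801/4 ≈ -6200.3)
T(r, R) = (R + r)/(1 + r)
u = 151321/16 (u = ((11 + 7)/(1 + 7) + 95)² = (18/8 + 95)² = ((⅛)*18 + 95)² = (9/4 + 95)² = (389/4)² = 151321/16 ≈ 9457.6)
G = -2 + I*√55765/2 (G = -2 + √(-7741 - 24801/4) = -2 + √(-55765/4) = -2 + I*√55765/2 ≈ -2.0 + 118.07*I)
P = 11/2 - I*√55765/8 (P = 5 - (-2 + I*√55765/2)/4 = 5 + (½ - I*√55765/8) = 11/2 - I*√55765/8 ≈ 5.5 - 29.518*I)
u + P = 151321/16 + (11/2 - I*√55765/8) = 151409/16 - I*√55765/8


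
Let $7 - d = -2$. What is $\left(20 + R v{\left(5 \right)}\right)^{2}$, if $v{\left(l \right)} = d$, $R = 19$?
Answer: $36481$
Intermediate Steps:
$d = 9$ ($d = 7 - -2 = 7 + 2 = 9$)
$v{\left(l \right)} = 9$
$\left(20 + R v{\left(5 \right)}\right)^{2} = \left(20 + 19 \cdot 9\right)^{2} = \left(20 + 171\right)^{2} = 191^{2} = 36481$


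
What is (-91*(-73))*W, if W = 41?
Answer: 272363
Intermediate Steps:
(-91*(-73))*W = -91*(-73)*41 = 6643*41 = 272363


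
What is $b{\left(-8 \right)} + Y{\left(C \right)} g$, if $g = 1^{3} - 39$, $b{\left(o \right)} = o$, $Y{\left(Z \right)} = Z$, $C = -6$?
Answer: $220$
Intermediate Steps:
$g = -38$ ($g = 1 - 39 = -38$)
$b{\left(-8 \right)} + Y{\left(C \right)} g = -8 - -228 = -8 + 228 = 220$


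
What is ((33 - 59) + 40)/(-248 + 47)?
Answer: -14/201 ≈ -0.069652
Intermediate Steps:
((33 - 59) + 40)/(-248 + 47) = (-26 + 40)/(-201) = -1/201*14 = -14/201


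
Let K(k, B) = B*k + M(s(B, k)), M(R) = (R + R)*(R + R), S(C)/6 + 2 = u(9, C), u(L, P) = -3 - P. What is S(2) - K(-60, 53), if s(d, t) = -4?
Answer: 3074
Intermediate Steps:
S(C) = -30 - 6*C (S(C) = -12 + 6*(-3 - C) = -12 + (-18 - 6*C) = -30 - 6*C)
M(R) = 4*R**2 (M(R) = (2*R)*(2*R) = 4*R**2)
K(k, B) = 64 + B*k (K(k, B) = B*k + 4*(-4)**2 = B*k + 4*16 = B*k + 64 = 64 + B*k)
S(2) - K(-60, 53) = (-30 - 6*2) - (64 + 53*(-60)) = (-30 - 12) - (64 - 3180) = -42 - 1*(-3116) = -42 + 3116 = 3074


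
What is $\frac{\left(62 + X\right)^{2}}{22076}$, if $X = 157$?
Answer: $\frac{47961}{22076} \approx 2.1725$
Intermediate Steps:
$\frac{\left(62 + X\right)^{2}}{22076} = \frac{\left(62 + 157\right)^{2}}{22076} = 219^{2} \cdot \frac{1}{22076} = 47961 \cdot \frac{1}{22076} = \frac{47961}{22076}$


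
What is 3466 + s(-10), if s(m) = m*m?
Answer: 3566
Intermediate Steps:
s(m) = m**2
3466 + s(-10) = 3466 + (-10)**2 = 3466 + 100 = 3566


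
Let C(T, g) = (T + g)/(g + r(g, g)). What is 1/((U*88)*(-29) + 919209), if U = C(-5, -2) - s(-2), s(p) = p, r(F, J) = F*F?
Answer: 1/923037 ≈ 1.0834e-6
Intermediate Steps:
r(F, J) = F²
C(T, g) = (T + g)/(g + g²)
U = -3/2 (U = (-5 - 2)/((-2)*(1 - 2)) - 1*(-2) = -½*(-7)/(-1) + 2 = -½*(-1)*(-7) + 2 = -7/2 + 2 = -3/2 ≈ -1.5000)
1/((U*88)*(-29) + 919209) = 1/(-3/2*88*(-29) + 919209) = 1/(-132*(-29) + 919209) = 1/(3828 + 919209) = 1/923037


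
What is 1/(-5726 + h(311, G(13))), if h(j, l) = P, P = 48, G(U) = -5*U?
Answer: -1/5678 ≈ -0.00017612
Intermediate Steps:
h(j, l) = 48
1/(-5726 + h(311, G(13))) = 1/(-5726 + 48) = 1/(-5678) = -1/5678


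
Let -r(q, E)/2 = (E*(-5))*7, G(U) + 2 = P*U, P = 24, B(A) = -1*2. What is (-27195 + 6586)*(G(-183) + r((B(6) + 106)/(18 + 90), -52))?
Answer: 165572706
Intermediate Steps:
B(A) = -2
G(U) = -2 + 24*U
r(q, E) = 70*E (r(q, E) = -2*E*(-5)*7 = -2*(-5*E)*7 = -(-70)*E = 70*E)
(-27195 + 6586)*(G(-183) + r((B(6) + 106)/(18 + 90), -52)) = (-27195 + 6586)*((-2 + 24*(-183)) + 70*(-52)) = -20609*((-2 - 4392) - 3640) = -20609*(-4394 - 3640) = -20609*(-8034) = 165572706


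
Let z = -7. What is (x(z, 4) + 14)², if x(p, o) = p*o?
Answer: 196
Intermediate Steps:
x(p, o) = o*p
(x(z, 4) + 14)² = (4*(-7) + 14)² = (-28 + 14)² = (-14)² = 196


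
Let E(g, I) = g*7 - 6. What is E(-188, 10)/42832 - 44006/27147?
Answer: -960376663/581380152 ≈ -1.6519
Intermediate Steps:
E(g, I) = -6 + 7*g (E(g, I) = 7*g - 6 = -6 + 7*g)
E(-188, 10)/42832 - 44006/27147 = (-6 + 7*(-188))/42832 - 44006/27147 = (-6 - 1316)*(1/42832) - 44006*1/27147 = -1322*1/42832 - 44006/27147 = -661/21416 - 44006/27147 = -960376663/581380152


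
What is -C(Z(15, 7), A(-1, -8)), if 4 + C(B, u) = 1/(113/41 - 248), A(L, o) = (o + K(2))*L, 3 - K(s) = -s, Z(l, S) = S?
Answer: 40261/10055 ≈ 4.0041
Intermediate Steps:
K(s) = 3 + s (K(s) = 3 - (-1)*s = 3 + s)
A(L, o) = L*(5 + o) (A(L, o) = (o + (3 + 2))*L = (o + 5)*L = (5 + o)*L = L*(5 + o))
C(B, u) = -40261/10055 (C(B, u) = -4 + 1/(113/41 - 248) = -4 + 1/(-10055/41) = -4 - 41/10055 = -40261/10055)
-C(Z(15, 7), A(-1, -8)) = -1*(-40261/10055) = 40261/10055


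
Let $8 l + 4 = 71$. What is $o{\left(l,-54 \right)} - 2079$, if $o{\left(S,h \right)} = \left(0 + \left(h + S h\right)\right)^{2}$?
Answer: $\frac{4067361}{16} \approx 2.5421 \cdot 10^{5}$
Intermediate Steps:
$l = \frac{67}{8}$ ($l = - \frac{1}{2} + \frac{1}{8} \cdot 71 = - \frac{1}{2} + \frac{71}{8} = \frac{67}{8} \approx 8.375$)
$o{\left(S,h \right)} = \left(h + S h\right)^{2}$
$o{\left(l,-54 \right)} - 2079 = \left(-54\right)^{2} \left(1 + \frac{67}{8}\right)^{2} - 2079 = 2916 \left(\frac{75}{8}\right)^{2} - 2079 = 2916 \cdot \frac{5625}{64} - 2079 = \frac{4100625}{16} - 2079 = \frac{4067361}{16}$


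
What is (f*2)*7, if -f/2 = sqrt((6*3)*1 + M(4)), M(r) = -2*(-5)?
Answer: -56*sqrt(7) ≈ -148.16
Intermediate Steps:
M(r) = 10
f = -4*sqrt(7) (f = -2*sqrt((6*3)*1 + 10) = -2*sqrt(18*1 + 10) = -2*sqrt(18 + 10) = -4*sqrt(7) ≈ -10.583)
(f*2)*7 = (-4*sqrt(7)*2)*7 = -8*sqrt(7)*7 = -56*sqrt(7)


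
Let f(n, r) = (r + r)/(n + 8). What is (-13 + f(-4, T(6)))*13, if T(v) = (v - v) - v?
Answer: -208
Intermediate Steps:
T(v) = -v (T(v) = 0 - v = -v)
f(n, r) = 2*r/(8 + n) (f(n, r) = (2*r)/(8 + n) = 2*r/(8 + n))
(-13 + f(-4, T(6)))*13 = (-13 + 2*(-1*6)/(8 - 4))*13 = (-13 + 2*(-6)/4)*13 = (-13 + 2*(-6)*(¼))*13 = (-13 - 3)*13 = -16*13 = -208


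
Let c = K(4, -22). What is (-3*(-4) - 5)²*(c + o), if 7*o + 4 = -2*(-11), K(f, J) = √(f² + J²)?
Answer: 126 + 490*√5 ≈ 1221.7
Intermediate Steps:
K(f, J) = √(J² + f²)
o = 18/7 (o = -4/7 + (-2*(-11))/7 = -4/7 + (⅐)*22 = -4/7 + 22/7 = 18/7 ≈ 2.5714)
c = 10*√5 (c = √((-22)² + 4²) = √(484 + 16) = √500 = 10*√5 ≈ 22.361)
(-3*(-4) - 5)²*(c + o) = (-3*(-4) - 5)²*(10*√5 + 18/7) = (12 - 5)²*(18/7 + 10*√5) = 7²*(18/7 + 10*√5) = 49*(18/7 + 10*√5) = 126 + 490*√5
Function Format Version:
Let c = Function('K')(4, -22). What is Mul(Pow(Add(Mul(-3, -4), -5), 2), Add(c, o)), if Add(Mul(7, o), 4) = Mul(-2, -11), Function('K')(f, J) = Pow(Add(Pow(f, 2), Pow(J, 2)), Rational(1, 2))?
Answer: Add(126, Mul(490, Pow(5, Rational(1, 2)))) ≈ 1221.7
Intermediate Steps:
Function('K')(f, J) = Pow(Add(Pow(J, 2), Pow(f, 2)), Rational(1, 2))
o = Rational(18, 7) (o = Add(Rational(-4, 7), Mul(Rational(1, 7), Mul(-2, -11))) = Add(Rational(-4, 7), Mul(Rational(1, 7), 22)) = Add(Rational(-4, 7), Rational(22, 7)) = Rational(18, 7) ≈ 2.5714)
c = Mul(10, Pow(5, Rational(1, 2))) (c = Pow(Add(Pow(-22, 2), Pow(4, 2)), Rational(1, 2)) = Pow(Add(484, 16), Rational(1, 2)) = Pow(500, Rational(1, 2)) = Mul(10, Pow(5, Rational(1, 2))) ≈ 22.361)
Mul(Pow(Add(Mul(-3, -4), -5), 2), Add(c, o)) = Mul(Pow(Add(Mul(-3, -4), -5), 2), Add(Mul(10, Pow(5, Rational(1, 2))), Rational(18, 7))) = Mul(Pow(Add(12, -5), 2), Add(Rational(18, 7), Mul(10, Pow(5, Rational(1, 2))))) = Mul(Pow(7, 2), Add(Rational(18, 7), Mul(10, Pow(5, Rational(1, 2))))) = Mul(49, Add(Rational(18, 7), Mul(10, Pow(5, Rational(1, 2))))) = Add(126, Mul(490, Pow(5, Rational(1, 2))))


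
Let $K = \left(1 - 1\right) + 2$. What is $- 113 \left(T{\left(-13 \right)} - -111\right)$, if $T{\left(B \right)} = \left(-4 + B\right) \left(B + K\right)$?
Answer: $-33674$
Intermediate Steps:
$K = 2$ ($K = 0 + 2 = 2$)
$T{\left(B \right)} = \left(-4 + B\right) \left(2 + B\right)$ ($T{\left(B \right)} = \left(-4 + B\right) \left(B + 2\right) = \left(-4 + B\right) \left(2 + B\right)$)
$- 113 \left(T{\left(-13 \right)} - -111\right) = - 113 \left(\left(-8 + \left(-13\right)^{2} - -26\right) - -111\right) = - 113 \left(\left(-8 + 169 + 26\right) + 111\right) = - 113 \left(187 + 111\right) = \left(-113\right) 298 = -33674$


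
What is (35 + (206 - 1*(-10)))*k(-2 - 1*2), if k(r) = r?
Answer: -1004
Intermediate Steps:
(35 + (206 - 1*(-10)))*k(-2 - 1*2) = (35 + (206 - 1*(-10)))*(-2 - 1*2) = (35 + (206 + 10))*(-2 - 2) = (35 + 216)*(-4) = 251*(-4) = -1004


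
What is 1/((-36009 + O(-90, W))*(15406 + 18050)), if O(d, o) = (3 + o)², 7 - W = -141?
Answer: -1/441886848 ≈ -2.2630e-9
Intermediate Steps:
W = 148 (W = 7 - 1*(-141) = 7 + 141 = 148)
1/((-36009 + O(-90, W))*(15406 + 18050)) = 1/((-36009 + (3 + 148)²)*(15406 + 18050)) = 1/((-36009 + 151²)*33456) = 1/((-36009 + 22801)*33456) = 1/(-13208*33456) = 1/(-441886848) = -1/441886848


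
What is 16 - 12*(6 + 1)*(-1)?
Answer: 100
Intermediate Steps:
16 - 12*(6 + 1)*(-1) = 16 - 84*(-1) = 16 - 12*(-7) = 16 + 84 = 100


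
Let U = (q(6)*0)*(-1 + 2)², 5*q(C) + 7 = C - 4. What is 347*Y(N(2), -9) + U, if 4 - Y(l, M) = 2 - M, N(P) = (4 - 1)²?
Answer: -2429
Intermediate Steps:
N(P) = 9 (N(P) = 3² = 9)
q(C) = -11/5 + C/5 (q(C) = -7/5 + (C - 4)/5 = -7/5 + (-4 + C)/5 = -7/5 + (-⅘ + C/5) = -11/5 + C/5)
Y(l, M) = 2 + M (Y(l, M) = 4 - (2 - M) = 4 + (-2 + M) = 2 + M)
U = 0 (U = ((-11/5 + (⅕)*6)*0)*(-1 + 2)² = ((-11/5 + 6/5)*0)*1² = -1*0*1 = 0*1 = 0)
347*Y(N(2), -9) + U = 347*(2 - 9) + 0 = 347*(-7) + 0 = -2429 + 0 = -2429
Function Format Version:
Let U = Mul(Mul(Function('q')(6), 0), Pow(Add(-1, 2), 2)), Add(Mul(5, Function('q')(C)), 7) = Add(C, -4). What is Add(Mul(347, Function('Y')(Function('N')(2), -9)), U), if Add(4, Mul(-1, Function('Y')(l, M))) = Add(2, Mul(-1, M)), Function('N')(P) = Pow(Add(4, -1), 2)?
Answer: -2429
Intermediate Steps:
Function('N')(P) = 9 (Function('N')(P) = Pow(3, 2) = 9)
Function('q')(C) = Add(Rational(-11, 5), Mul(Rational(1, 5), C)) (Function('q')(C) = Add(Rational(-7, 5), Mul(Rational(1, 5), Add(C, -4))) = Add(Rational(-7, 5), Mul(Rational(1, 5), Add(-4, C))) = Add(Rational(-7, 5), Add(Rational(-4, 5), Mul(Rational(1, 5), C))) = Add(Rational(-11, 5), Mul(Rational(1, 5), C)))
Function('Y')(l, M) = Add(2, M) (Function('Y')(l, M) = Add(4, Mul(-1, Add(2, Mul(-1, M)))) = Add(4, Add(-2, M)) = Add(2, M))
U = 0 (U = Mul(Mul(Add(Rational(-11, 5), Mul(Rational(1, 5), 6)), 0), Pow(Add(-1, 2), 2)) = Mul(Mul(Add(Rational(-11, 5), Rational(6, 5)), 0), Pow(1, 2)) = Mul(Mul(-1, 0), 1) = Mul(0, 1) = 0)
Add(Mul(347, Function('Y')(Function('N')(2), -9)), U) = Add(Mul(347, Add(2, -9)), 0) = Add(Mul(347, -7), 0) = Add(-2429, 0) = -2429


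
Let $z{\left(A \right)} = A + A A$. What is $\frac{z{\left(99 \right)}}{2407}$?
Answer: $\frac{9900}{2407} \approx 4.113$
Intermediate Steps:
$z{\left(A \right)} = A + A^{2}$
$\frac{z{\left(99 \right)}}{2407} = \frac{99 \left(1 + 99\right)}{2407} = 99 \cdot 100 \cdot \frac{1}{2407} = 9900 \cdot \frac{1}{2407} = \frac{9900}{2407}$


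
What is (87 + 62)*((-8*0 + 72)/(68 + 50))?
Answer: 5364/59 ≈ 90.915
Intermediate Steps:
(87 + 62)*((-8*0 + 72)/(68 + 50)) = 149*((0 + 72)/118) = 149*(72*(1/118)) = 149*(36/59) = 5364/59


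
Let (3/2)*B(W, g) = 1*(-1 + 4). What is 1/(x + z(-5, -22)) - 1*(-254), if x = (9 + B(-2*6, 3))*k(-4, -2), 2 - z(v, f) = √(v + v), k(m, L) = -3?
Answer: (-7873*I + 254*√10)/(√10 - 31*I) ≈ 253.97 + 0.0032567*I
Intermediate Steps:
B(W, g) = 2 (B(W, g) = 2*(1*(-1 + 4))/3 = 2*(1*3)/3 = (⅔)*3 = 2)
z(v, f) = 2 - √2*√v (z(v, f) = 2 - √(v + v) = 2 - √(2*v) = 2 - √2*√v)
x = -33 (x = (9 + 2)*(-3) = 11*(-3) = -33)
1/(x + z(-5, -22)) - 1*(-254) = 1/(-33 + (2 - √2*√(-5))) - 1*(-254) = 1/(-33 + (2 - √2*I*√5)) + 254 = 1/(-33 + (2 - I*√10)) + 254 = 1/(-31 - I*√10) + 254 = 254 + 1/(-31 - I*√10)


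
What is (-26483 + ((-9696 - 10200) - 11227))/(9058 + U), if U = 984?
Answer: -28803/5021 ≈ -5.7365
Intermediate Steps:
(-26483 + ((-9696 - 10200) - 11227))/(9058 + U) = (-26483 + ((-9696 - 10200) - 11227))/(9058 + 984) = (-26483 + (-19896 - 11227))/10042 = (-26483 - 31123)*(1/10042) = -57606*1/10042 = -28803/5021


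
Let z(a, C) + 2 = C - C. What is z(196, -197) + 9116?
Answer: 9114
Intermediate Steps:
z(a, C) = -2 (z(a, C) = -2 + (C - C) = -2 + 0 = -2)
z(196, -197) + 9116 = -2 + 9116 = 9114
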